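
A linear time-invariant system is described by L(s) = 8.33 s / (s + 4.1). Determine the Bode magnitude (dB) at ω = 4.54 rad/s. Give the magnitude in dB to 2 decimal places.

|j4.54| = 4.54
|j4.54 + 4.1| = √(4.54² + 4.1²) = 6.117
|L(j4.54)| = 8.33 × 4.54 / 6.117 = 6.1822
20 log₁₀(6.1822) = 15.823 dB

15.82 dB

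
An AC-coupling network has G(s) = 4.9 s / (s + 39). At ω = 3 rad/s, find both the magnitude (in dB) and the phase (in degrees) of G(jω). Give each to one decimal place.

|G| = -8.5 dB, ∠G = 85.6°

|j3| = 3
|j3 + 39| = √(3² + 39²) = 39.12
|G(j3)| = 4.9 × 3 / 39.12 = 0.37581
20 log₁₀(0.37581) = -8.50 dB
∠(j3) = 90.00°
∠(j3 + 39) = arctan(3/39) = 4.40°
∠G(j3) = 90.00° − 4.40° = 85.60°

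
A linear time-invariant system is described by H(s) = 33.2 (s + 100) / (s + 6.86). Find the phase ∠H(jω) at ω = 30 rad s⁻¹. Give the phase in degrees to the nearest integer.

∠(j30 + 100) = arctan(30/100) = 16.70°
∠(j30 + 6.86) = arctan(30/6.86) = 77.12°
∠H(j30) = 16.70° − 77.12° = -60.42°

-60 deg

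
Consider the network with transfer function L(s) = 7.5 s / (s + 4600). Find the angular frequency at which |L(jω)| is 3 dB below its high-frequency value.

For a single-pole high-pass, the −3 dB point is at the pole: ω = 4600 rad/s.

4600 rad/s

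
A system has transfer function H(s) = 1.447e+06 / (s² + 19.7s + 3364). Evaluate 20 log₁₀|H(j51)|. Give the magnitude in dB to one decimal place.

61.2 dB

|(j51)² + 19.7(j51) + 3364| = |763 + j1004.7| = 1262
|H(j51)| = 1.447e+06 / 1262 = 1147
20 log₁₀(1147) = 61.19 dB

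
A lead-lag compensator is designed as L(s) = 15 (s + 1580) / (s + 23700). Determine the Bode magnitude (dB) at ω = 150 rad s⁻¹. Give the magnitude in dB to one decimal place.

|j150 + 1580| = √(150² + 1580²) = 1587
|j150 + 23700| = √(150² + 23700²) = 2.37e+04
|L(j150)| = 15 × 1587 / 2.37e+04 = 1.0045
20 log₁₀(1.0045) = 0.04 dB

0.0 dB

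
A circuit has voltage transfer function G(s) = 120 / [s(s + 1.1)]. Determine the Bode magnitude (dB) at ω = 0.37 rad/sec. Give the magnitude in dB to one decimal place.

48.9 dB

|j0.37 + 1.1| = √(0.37² + 1.1²) = 1.161
|j0.37| = 0.37
|G(j0.37)| = 120 / (1.161 × 0.37) = 279.45
20 log₁₀(279.45) = 48.93 dB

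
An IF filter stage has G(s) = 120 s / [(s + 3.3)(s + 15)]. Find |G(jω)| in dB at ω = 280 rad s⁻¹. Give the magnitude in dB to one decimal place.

|j280| = 280
|j280 + 3.3| = √(280² + 3.3²) = 280
|j280 + 15| = √(280² + 15²) = 280.4
|G(j280)| = 120 × 280 / (280 × 280.4) = 0.42793
20 log₁₀(0.42793) = -7.37 dB

-7.4 dB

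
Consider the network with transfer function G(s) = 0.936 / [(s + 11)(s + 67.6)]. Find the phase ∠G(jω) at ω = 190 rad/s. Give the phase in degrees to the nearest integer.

∠(j190 + 11) = arctan(190/11) = 86.69°
∠(j190 + 67.6) = arctan(190/67.6) = 70.41°
∠G(j190) = − (86.69° + 70.41°) = -157.10°

-157°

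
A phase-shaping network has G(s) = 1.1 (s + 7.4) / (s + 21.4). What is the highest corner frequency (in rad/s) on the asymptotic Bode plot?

21.4 rad/s

Break frequencies occur at each pole and zero magnitude: 7.4 rad/s, 21.4 rad/s.
The highest is 21.4 rad/s.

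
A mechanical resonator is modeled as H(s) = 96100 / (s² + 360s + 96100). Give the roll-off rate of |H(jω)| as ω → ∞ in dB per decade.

With 0 zeros and 2 poles, the high-frequency asymptotic slope is 20 × (0 − 2) = -40 dB/decade.

-40 dB/decade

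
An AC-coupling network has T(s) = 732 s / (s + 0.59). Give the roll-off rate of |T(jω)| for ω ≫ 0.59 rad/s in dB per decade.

With 1 zero and 1 pole, the high-frequency asymptotic slope is 20 × (1 − 1) = 0 dB/decade.

0 dB/decade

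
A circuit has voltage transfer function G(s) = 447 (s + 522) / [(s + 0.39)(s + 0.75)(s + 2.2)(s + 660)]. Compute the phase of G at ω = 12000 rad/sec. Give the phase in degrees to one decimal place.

∠(j12000 + 522) = arctan(12000/522) = 87.51°
∠(j12000 + 0.39) = arctan(12000/0.39) = 90.00°
∠(j12000 + 0.75) = arctan(12000/0.75) = 90.00°
∠(j12000 + 2.2) = arctan(12000/2.2) = 89.99°
∠(j12000 + 660) = arctan(12000/660) = 86.85°
∠G(j12000) = 87.51° − (90.00° + 90.00° + 89.99° + 86.85°) = -269.33°

-269.3°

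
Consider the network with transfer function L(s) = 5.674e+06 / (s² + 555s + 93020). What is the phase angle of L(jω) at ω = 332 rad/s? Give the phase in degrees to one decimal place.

∠[(j332)² + 555(j332) + 93020] = ∠[-17204 + j1.8426e+05] = 95.33°
∠L(j332) = −95.33° = -95.33°

-95.3 deg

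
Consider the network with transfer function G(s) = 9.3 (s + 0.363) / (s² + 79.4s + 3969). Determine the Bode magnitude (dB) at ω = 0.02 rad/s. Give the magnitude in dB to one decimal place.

-61.4 dB

|j0.02 + 0.363| = √(0.02² + 0.363²) = 0.3636
|(j0.02)² + 79.4(j0.02) + 3969| = |3969 + j1.588| = 3969
|G(j0.02)| = 9.3 × 0.3636 / 3969 = 0.00085186
20 log₁₀(0.00085186) = -61.39 dB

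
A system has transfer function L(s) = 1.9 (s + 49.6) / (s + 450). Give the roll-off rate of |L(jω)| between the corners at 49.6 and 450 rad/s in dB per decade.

In this band the factors already past their corner are: zero at 49.6; net slope = 20 dB/decade.

20 dB/decade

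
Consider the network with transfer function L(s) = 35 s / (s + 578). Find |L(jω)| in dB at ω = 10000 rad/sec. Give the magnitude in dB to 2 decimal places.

30.87 dB

|j10000| = 1e+04
|j10000 + 578| = √(10000² + 578²) = 1.002e+04
|L(j10000)| = 35 × 1e+04 / 1.002e+04 = 34.942
20 log₁₀(34.942) = 30.867 dB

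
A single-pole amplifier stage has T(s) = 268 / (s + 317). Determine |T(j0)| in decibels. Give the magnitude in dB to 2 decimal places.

T(0) = 268 / 317 = 0.84543
20 log₁₀(0.84543) = -1.458 dB

-1.46 dB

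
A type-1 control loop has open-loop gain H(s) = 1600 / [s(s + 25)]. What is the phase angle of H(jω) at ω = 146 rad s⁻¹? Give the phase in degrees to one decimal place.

∠(j146 + 25) = arctan(146/25) = 80.28°
∠(j146) = 90.00°
∠H(j146) = − (80.28° + 90.00°) = -170.28°

-170.3°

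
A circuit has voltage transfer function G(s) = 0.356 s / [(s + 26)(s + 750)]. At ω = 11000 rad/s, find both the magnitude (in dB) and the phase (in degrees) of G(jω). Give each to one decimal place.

|j11000| = 1.1e+04
|j11000 + 26| = √(11000² + 26²) = 1.1e+04
|j11000 + 750| = √(11000² + 750²) = 1.103e+04
|G(j11000)| = 0.356 × 1.1e+04 / (1.1e+04 × 1.103e+04) = 3.2289e-05
20 log₁₀(3.2289e-05) = -89.82 dB
∠(j11000) = 90.00°
∠(j11000 + 26) = arctan(11000/26) = 89.86°
∠(j11000 + 750) = arctan(11000/750) = 86.10°
∠G(j11000) = 90.00° − (89.86° + 86.10°) = -85.96°

|G| = -89.8 dB, ∠G = -86.0°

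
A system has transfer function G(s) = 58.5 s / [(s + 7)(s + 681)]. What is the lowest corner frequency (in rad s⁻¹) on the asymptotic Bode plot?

Break frequencies occur at each pole and zero magnitude: 7 rad s⁻¹, 681 rad s⁻¹.
The lowest is 7 rad s⁻¹.

7 rad s⁻¹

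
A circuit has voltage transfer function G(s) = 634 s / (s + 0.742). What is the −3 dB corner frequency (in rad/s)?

0.742 rad/s

For a single-pole high-pass, the −3 dB point is at the pole: ω = 0.742 rad/s.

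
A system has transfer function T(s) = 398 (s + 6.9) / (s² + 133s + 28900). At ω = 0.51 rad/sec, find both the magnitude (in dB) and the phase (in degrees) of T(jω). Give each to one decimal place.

|T| = -20.4 dB, ∠T = 4.1°

|j0.51 + 6.9| = √(0.51² + 6.9²) = 6.919
|(j0.51)² + 133(j0.51) + 28900| = |28900 + j67.83| = 2.89e+04
|T(j0.51)| = 398 × 6.919 / 2.89e+04 = 0.095284
20 log₁₀(0.095284) = -20.42 dB
∠(j0.51 + 6.9) = arctan(0.51/6.9) = 4.23°
∠[(j0.51)² + 133(j0.51) + 28900] = ∠[28900 + j67.83] = 0.13°
∠T(j0.51) = 4.23° − 0.13° = 4.09°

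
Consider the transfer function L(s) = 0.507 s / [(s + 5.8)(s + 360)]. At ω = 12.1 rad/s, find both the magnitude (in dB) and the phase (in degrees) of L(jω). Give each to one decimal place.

|L| = -57.9 dB, ∠L = 23.7 deg

|j12.1| = 12.1
|j12.1 + 5.8| = √(12.1² + 5.8²) = 13.42
|j12.1 + 360| = √(12.1² + 360²) = 360.2
|L(j12.1)| = 0.507 × 12.1 / (13.42 × 360.2) = 0.0012693
20 log₁₀(0.0012693) = -57.93 dB
∠(j12.1) = 90.00°
∠(j12.1 + 5.8) = arctan(12.1/5.8) = 64.39°
∠(j12.1 + 360) = arctan(12.1/360) = 1.93°
∠L(j12.1) = 90.00° − (64.39° + 1.93°) = 23.69°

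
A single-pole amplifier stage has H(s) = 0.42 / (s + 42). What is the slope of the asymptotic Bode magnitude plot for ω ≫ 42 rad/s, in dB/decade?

With 0 zeros and 1 pole, the high-frequency asymptotic slope is 20 × (0 − 1) = -20 dB/decade.

-20 dB/decade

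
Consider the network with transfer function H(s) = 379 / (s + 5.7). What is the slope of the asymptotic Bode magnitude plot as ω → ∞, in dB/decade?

With 0 zeros and 1 pole, the high-frequency asymptotic slope is 20 × (0 − 1) = -20 dB/decade.

-20 dB/decade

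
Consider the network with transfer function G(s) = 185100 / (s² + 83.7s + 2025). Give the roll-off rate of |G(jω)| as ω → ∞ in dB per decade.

-40 dB/decade

With 0 zeros and 2 poles, the high-frequency asymptotic slope is 20 × (0 − 2) = -40 dB/decade.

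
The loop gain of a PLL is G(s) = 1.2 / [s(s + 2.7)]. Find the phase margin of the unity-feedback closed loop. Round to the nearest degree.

81°

Gain crossover: |G(jω)| = 1 at ω ≈ 0.439 rad s⁻¹.
∠G(j0.439) = −90° − arctan(0.439/2.7) ≈ -99.23°
PM = 180° + (-99.23°) = 80.77°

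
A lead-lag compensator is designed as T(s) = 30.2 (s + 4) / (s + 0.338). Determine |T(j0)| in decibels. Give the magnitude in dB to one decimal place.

T(0) = 30.2 × 4 / 0.338 = 357.4
20 log₁₀(357.4) = 51.06 dB

51.1 dB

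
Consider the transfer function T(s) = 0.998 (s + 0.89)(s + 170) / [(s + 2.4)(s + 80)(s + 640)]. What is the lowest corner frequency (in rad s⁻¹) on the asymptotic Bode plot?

0.89 rad s⁻¹

Break frequencies occur at each pole and zero magnitude: 0.89 rad s⁻¹, 2.4 rad s⁻¹, 80 rad s⁻¹, 170 rad s⁻¹, 640 rad s⁻¹.
The lowest is 0.89 rad s⁻¹.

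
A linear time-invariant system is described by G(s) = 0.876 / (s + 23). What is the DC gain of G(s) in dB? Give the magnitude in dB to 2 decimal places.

-28.38 dB

G(0) = 0.876 / 23 = 0.038087
20 log₁₀(0.038087) = -28.384 dB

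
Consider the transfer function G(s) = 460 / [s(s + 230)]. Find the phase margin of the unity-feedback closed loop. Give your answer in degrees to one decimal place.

89.5°

Gain crossover: |G(jω)| = 1 at ω ≈ 2 rad/sec.
∠G(j2) = −90° − arctan(2/230) ≈ -90.50°
PM = 180° + (-90.50°) = 89.50°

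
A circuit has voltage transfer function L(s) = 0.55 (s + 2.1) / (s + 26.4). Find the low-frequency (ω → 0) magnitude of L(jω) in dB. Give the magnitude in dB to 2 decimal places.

L(0) = 0.55 × 2.1 / 26.4 = 0.04375
20 log₁₀(0.04375) = -27.180 dB

-27.18 dB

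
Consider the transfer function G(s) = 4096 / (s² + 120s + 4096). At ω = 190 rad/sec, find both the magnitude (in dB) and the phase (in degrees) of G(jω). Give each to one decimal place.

|(j190)² + 120(j190) + 4096| = |-32004 + j22800| = 3.929e+04
|G(j190)| = 4096 / 3.929e+04 = 0.10424
20 log₁₀(0.10424) = -19.64 dB
∠[(j190)² + 120(j190) + 4096] = ∠[-32004 + j22800] = 144.53°
∠G(j190) = −144.53° = -144.53°

|G| = -19.6 dB, ∠G = -144.5 deg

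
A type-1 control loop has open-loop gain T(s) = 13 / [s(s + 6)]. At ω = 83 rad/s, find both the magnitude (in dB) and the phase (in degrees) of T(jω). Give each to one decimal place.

|T| = -54.5 dB, ∠T = -175.9°

|j83 + 6| = √(83² + 6²) = 83.22
|j83| = 83
|T(j83)| = 13 / (83.22 × 83) = 0.0018822
20 log₁₀(0.0018822) = -54.51 dB
∠(j83 + 6) = arctan(83/6) = 85.87°
∠(j83) = 90.00°
∠T(j83) = − (85.87° + 90.00°) = -175.87°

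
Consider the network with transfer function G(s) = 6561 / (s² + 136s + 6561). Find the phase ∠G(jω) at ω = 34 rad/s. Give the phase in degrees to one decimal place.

-40.5°

∠[(j34)² + 136(j34) + 6561] = ∠[5405 + j4624] = 40.55°
∠G(j34) = −40.55° = -40.55°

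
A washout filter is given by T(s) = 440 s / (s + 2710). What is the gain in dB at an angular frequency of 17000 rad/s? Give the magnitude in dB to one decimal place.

52.8 dB

|j17000| = 1.7e+04
|j17000 + 2710| = √(17000² + 2710²) = 1.721e+04
|T(j17000)| = 440 × 1.7e+04 / 1.721e+04 = 434.51
20 log₁₀(434.51) = 52.76 dB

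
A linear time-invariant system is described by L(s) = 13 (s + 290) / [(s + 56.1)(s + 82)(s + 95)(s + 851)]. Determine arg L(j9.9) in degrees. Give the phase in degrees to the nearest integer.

-22°

∠(j9.9 + 290) = arctan(9.9/290) = 1.96°
∠(j9.9 + 56.1) = arctan(9.9/56.1) = 10.01°
∠(j9.9 + 82) = arctan(9.9/82) = 6.88°
∠(j9.9 + 95) = arctan(9.9/95) = 5.95°
∠(j9.9 + 851) = arctan(9.9/851) = 0.67°
∠L(j9.9) = 1.96° − (10.01° + 6.88° + 5.95° + 0.67°) = -21.55°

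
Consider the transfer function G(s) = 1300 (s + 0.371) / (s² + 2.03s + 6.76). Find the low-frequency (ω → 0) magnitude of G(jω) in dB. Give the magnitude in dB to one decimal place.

G(0) = 1300 × 0.371 / 6.76 = 71.346
20 log₁₀(71.346) = 37.07 dB

37.1 dB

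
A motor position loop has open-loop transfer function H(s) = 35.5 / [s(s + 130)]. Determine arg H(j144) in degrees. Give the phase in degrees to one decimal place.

-137.9°

∠(j144 + 130) = arctan(144/130) = 47.92°
∠(j144) = 90.00°
∠H(j144) = − (47.92° + 90.00°) = -137.92°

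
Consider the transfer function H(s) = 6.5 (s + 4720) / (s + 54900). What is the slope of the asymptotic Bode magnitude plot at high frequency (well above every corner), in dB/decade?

With 1 zero and 1 pole, the high-frequency asymptotic slope is 20 × (1 − 1) = 0 dB/decade.

0 dB/decade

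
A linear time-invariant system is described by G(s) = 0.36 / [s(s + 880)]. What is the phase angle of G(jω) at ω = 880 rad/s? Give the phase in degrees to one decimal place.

-135.0°

∠(j880 + 880) = arctan(880/880) = 45.00°
∠(j880) = 90.00°
∠G(j880) = − (45.00° + 90.00°) = -135.00°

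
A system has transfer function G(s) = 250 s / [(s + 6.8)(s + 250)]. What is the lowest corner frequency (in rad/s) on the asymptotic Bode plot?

6.8 rad/s

Break frequencies occur at each pole and zero magnitude: 6.8 rad/s, 250 rad/s.
The lowest is 6.8 rad/s.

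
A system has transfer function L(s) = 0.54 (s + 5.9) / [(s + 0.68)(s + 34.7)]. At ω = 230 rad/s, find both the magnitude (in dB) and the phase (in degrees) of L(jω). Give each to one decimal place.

|L| = -52.7 dB, ∠L = -82.7°

|j230 + 5.9| = √(230² + 5.9²) = 230.1
|j230 + 0.68| = √(230² + 0.68²) = 230
|j230 + 34.7| = √(230² + 34.7²) = 232.6
|L(j230)| = 0.54 × 230.1 / (230 × 232.6) = 0.0023223
20 log₁₀(0.0023223) = -52.68 dB
∠(j230 + 5.9) = arctan(230/5.9) = 88.53°
∠(j230 + 0.68) = arctan(230/0.68) = 89.83°
∠(j230 + 34.7) = arctan(230/34.7) = 81.42°
∠L(j230) = 88.53° − (89.83° + 81.42°) = -82.72°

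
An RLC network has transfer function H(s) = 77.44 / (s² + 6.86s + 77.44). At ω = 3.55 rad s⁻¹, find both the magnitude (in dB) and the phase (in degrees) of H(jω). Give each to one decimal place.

|(j3.55)² + 6.86(j3.55) + 77.44| = |64.838 + j24.353| = 69.26
|H(j3.55)| = 77.44 / 69.26 = 1.1181
20 log₁₀(1.1181) = 0.97 dB
∠[(j3.55)² + 6.86(j3.55) + 77.44] = ∠[64.838 + j24.353] = 20.59°
∠H(j3.55) = −20.59° = -20.59°

|H| = 1.0 dB, ∠H = -20.6°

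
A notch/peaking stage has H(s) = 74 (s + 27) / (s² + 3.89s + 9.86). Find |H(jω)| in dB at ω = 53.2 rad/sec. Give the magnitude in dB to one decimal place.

3.9 dB

|j53.2 + 27| = √(53.2² + 27²) = 59.66
|(j53.2)² + 3.89(j53.2) + 9.86| = |-2820.4 + j206.95| = 2828
|H(j53.2)| = 74 × 59.66 / 2828 = 1.5611
20 log₁₀(1.5611) = 3.87 dB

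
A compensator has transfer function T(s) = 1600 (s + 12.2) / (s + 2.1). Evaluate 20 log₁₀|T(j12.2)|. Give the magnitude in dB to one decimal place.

|j12.2 + 12.2| = √(12.2² + 12.2²) = 17.25
|j12.2 + 2.1| = √(12.2² + 2.1²) = 12.38
|T(j12.2)| = 1600 × 17.25 / 12.38 = 2229.9
20 log₁₀(2229.9) = 66.97 dB

67.0 dB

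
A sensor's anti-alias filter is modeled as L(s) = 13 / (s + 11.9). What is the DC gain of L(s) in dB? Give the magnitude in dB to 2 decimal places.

L(0) = 13 / 11.9 = 1.0924
20 log₁₀(1.0924) = 0.768 dB

0.77 dB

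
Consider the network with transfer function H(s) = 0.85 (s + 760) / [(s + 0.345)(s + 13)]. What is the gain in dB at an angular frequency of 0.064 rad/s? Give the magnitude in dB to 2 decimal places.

43.02 dB

|j0.064 + 760| = √(0.064² + 760²) = 760
|j0.064 + 0.345| = √(0.064² + 0.345²) = 0.3509
|j0.064 + 13| = √(0.064² + 13²) = 13
|H(j0.064)| = 0.85 × 760 / (0.3509 × 13) = 141.62
20 log₁₀(141.62) = 43.022 dB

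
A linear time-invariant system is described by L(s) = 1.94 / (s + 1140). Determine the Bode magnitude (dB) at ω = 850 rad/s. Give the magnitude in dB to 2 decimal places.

-57.30 dB

|j850 + 1140| = √(850² + 1140²) = 1422
|L(j850)| = 1.94 / 1422 = 0.0013643
20 log₁₀(0.0013643) = -57.302 dB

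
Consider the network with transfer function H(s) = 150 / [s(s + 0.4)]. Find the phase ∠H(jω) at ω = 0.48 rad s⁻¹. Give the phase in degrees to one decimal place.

-140.2°

∠(j0.48 + 0.4) = arctan(0.48/0.4) = 50.19°
∠(j0.48) = 90.00°
∠H(j0.48) = − (50.19° + 90.00°) = -140.19°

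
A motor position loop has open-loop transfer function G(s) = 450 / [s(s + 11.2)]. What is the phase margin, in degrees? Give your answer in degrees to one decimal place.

29.5 deg

Gain crossover: |G(jω)| = 1 at ω ≈ 19.8 rad/s.
∠G(j19.8) = −90° − arctan(19.8/11.2) ≈ -150.49°
PM = 180° + (-150.49°) = 29.51°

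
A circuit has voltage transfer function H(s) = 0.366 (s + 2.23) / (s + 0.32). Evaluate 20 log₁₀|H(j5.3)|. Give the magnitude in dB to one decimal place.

|j5.3 + 2.23| = √(5.3² + 2.23²) = 5.75
|j5.3 + 0.32| = √(5.3² + 0.32²) = 5.31
|H(j5.3)| = 0.366 × 5.75 / 5.31 = 0.39636
20 log₁₀(0.39636) = -8.04 dB

-8.0 dB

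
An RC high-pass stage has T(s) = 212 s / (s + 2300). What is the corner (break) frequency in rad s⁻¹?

The single real pole at s = −2300 gives a corner at ω = 2300 rad s⁻¹.

2300 rad s⁻¹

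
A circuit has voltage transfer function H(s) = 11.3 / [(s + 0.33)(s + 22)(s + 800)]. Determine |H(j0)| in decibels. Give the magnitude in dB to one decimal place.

-54.2 dB

H(0) = 11.3 / (0.33 × 22 × 800) = 0.0019456
20 log₁₀(0.0019456) = -54.22 dB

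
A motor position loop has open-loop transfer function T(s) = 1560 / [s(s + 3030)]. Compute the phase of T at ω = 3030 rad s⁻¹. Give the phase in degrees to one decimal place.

∠(j3030 + 3030) = arctan(3030/3030) = 45.00°
∠(j3030) = 90.00°
∠T(j3030) = − (45.00° + 90.00°) = -135.00°

-135.0 deg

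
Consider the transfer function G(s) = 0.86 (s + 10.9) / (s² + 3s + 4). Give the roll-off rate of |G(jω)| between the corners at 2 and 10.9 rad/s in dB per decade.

In this band the factors already past their corner are: complex pole pair at ωₙ ≈ 2; net slope = -40 dB/decade.

-40 dB/decade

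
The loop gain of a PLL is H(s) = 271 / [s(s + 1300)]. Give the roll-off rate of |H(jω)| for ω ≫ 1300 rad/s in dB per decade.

With 0 zeros and 2 poles, the high-frequency asymptotic slope is 20 × (0 − 2) = -40 dB/decade.

-40 dB/decade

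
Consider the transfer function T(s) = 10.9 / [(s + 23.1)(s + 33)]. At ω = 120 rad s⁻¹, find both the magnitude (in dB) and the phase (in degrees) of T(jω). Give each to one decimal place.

|j120 + 23.1| = √(120² + 23.1²) = 122.2
|j120 + 33| = √(120² + 33²) = 124.5
|T(j120)| = 10.9 / (122.2 × 124.5) = 0.00071669
20 log₁₀(0.00071669) = -62.89 dB
∠(j120 + 23.1) = arctan(120/23.1) = 79.10°
∠(j120 + 33) = arctan(120/33) = 74.62°
∠T(j120) = − (79.10° + 74.62°) = -153.73°

|T| = -62.9 dB, ∠T = -153.7°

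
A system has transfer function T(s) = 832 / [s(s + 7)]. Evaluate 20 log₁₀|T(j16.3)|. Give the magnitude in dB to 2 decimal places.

9.18 dB

|j16.3 + 7| = √(16.3² + 7²) = 17.74
|j16.3| = 16.3
|T(j16.3)| = 832 / (17.74 × 16.3) = 2.8774
20 log₁₀(2.8774) = 9.180 dB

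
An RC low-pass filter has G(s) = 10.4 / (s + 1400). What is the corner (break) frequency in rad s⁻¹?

1400 rad s⁻¹

The single real pole at s = −1400 gives a corner at ω = 1400 rad s⁻¹.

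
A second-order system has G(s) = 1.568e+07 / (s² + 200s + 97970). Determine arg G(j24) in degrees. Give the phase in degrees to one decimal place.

∠[(j24)² + 200(j24) + 97970] = ∠[97394 + j4800] = 2.82°
∠G(j24) = −2.82° = -2.82°

-2.8°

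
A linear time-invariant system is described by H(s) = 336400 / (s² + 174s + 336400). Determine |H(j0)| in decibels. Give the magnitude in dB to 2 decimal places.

H(0) = 336400 / 336400 = 1
20 log₁₀(1) = 0.000 dB

0.00 dB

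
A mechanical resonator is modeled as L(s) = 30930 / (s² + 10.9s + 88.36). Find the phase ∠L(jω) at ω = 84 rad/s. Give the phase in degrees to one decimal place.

-172.5°

∠[(j84)² + 10.9(j84) + 88.36] = ∠[-6967.6 + j915.6] = 172.51°
∠L(j84) = −172.51° = -172.51°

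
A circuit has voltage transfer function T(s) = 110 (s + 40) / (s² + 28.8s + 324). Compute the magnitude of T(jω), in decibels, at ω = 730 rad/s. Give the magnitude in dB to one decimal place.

|j730 + 40| = √(730² + 40²) = 731.1
|(j730)² + 28.8(j730) + 324| = |-5.3258e+05 + j21024| = 5.33e+05
|T(j730)| = 110 × 731.1 / 5.33e+05 = 0.15089
20 log₁₀(0.15089) = -16.43 dB

-16.4 dB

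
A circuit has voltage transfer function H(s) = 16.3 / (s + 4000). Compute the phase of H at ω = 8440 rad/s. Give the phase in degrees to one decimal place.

-64.6 deg

∠(j8440 + 4000) = arctan(8440/4000) = 64.64°
∠H(j8440) = −64.64° = -64.64°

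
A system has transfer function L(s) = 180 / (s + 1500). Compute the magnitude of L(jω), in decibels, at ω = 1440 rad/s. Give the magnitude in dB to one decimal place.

|j1440 + 1500| = √(1440² + 1500²) = 2079
|L(j1440)| = 180 / 2079 = 0.086566
20 log₁₀(0.086566) = -21.25 dB

-21.3 dB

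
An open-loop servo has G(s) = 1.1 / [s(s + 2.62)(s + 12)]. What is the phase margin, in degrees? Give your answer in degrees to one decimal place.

89.1°

Gain crossover: |G(jω)| = 1 at ω ≈ 0.035 rad/s.
∠G(j0.035) = −90° − arctan(0.035/2.62) − arctan(0.035/12) ≈ -90.93°
PM = 180° + (-90.93°) = 89.07°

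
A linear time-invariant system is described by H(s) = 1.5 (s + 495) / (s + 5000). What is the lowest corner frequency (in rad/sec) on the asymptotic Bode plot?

495 rad/sec

Break frequencies occur at each pole and zero magnitude: 495 rad/sec, 5000 rad/sec.
The lowest is 495 rad/sec.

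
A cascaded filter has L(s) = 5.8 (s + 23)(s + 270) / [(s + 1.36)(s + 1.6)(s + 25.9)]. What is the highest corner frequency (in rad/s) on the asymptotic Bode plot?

270 rad/s

Break frequencies occur at each pole and zero magnitude: 1.36 rad/s, 1.6 rad/s, 23 rad/s, 25.9 rad/s, 270 rad/s.
The highest is 270 rad/s.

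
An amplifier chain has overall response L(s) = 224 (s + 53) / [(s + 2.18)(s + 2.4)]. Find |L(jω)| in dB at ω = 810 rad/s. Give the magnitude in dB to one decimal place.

|j810 + 53| = √(810² + 53²) = 811.7
|j810 + 2.18| = √(810² + 2.18²) = 810
|j810 + 2.4| = √(810² + 2.4²) = 810
|L(j810)| = 224 × 811.7 / (810 × 810) = 0.27713
20 log₁₀(0.27713) = -11.15 dB

-11.1 dB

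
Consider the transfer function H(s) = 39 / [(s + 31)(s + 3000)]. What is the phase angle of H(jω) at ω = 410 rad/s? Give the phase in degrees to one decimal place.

∠(j410 + 31) = arctan(410/31) = 85.68°
∠(j410 + 3000) = arctan(410/3000) = 7.78°
∠H(j410) = − (85.68° + 7.78°) = -93.46°

-93.5 deg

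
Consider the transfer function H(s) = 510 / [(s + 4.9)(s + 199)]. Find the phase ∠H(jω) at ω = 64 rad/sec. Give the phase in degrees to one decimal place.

-103.5°

∠(j64 + 4.9) = arctan(64/4.9) = 85.62°
∠(j64 + 199) = arctan(64/199) = 17.83°
∠H(j64) = − (85.62° + 17.83°) = -103.45°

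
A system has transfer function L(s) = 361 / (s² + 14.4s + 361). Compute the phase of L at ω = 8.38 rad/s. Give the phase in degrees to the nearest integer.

-23°

∠[(j8.38)² + 14.4(j8.38) + 361] = ∠[290.78 + j120.67] = 22.54°
∠L(j8.38) = −22.54° = -22.54°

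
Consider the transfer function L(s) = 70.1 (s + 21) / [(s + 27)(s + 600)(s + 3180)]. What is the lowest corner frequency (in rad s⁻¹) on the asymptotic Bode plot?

Break frequencies occur at each pole and zero magnitude: 21 rad s⁻¹, 27 rad s⁻¹, 600 rad s⁻¹, 3180 rad s⁻¹.
The lowest is 21 rad s⁻¹.

21 rad s⁻¹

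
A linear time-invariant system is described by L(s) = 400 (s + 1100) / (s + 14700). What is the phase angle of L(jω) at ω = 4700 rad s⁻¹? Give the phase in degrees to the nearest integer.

59 deg

∠(j4700 + 1100) = arctan(4700/1100) = 76.83°
∠(j4700 + 14700) = arctan(4700/14700) = 17.73°
∠L(j4700) = 76.83° − 17.73° = 59.10°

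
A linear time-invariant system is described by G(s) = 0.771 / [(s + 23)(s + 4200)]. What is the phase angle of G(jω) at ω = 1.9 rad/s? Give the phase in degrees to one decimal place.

-4.7°

∠(j1.9 + 23) = arctan(1.9/23) = 4.72°
∠(j1.9 + 4200) = arctan(1.9/4200) = 0.03°
∠G(j1.9) = − (4.72° + 0.03°) = -4.75°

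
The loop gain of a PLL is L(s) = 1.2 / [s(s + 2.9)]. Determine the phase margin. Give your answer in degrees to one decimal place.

82.0°

Gain crossover: |L(jω)| = 1 at ω ≈ 0.41 rad s⁻¹.
∠L(j0.41) = −90° − arctan(0.41/2.9) ≈ -98.04°
PM = 180° + (-98.04°) = 81.96°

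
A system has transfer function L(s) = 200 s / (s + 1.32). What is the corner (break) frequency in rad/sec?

The single real pole at s = −1.32 gives a corner at ω = 1.32 rad/sec.

1.32 rad/sec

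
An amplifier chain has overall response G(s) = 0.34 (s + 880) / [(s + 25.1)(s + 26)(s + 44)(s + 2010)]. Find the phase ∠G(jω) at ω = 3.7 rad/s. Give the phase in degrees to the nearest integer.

∠(j3.7 + 880) = arctan(3.7/880) = 0.24°
∠(j3.7 + 25.1) = arctan(3.7/25.1) = 8.39°
∠(j3.7 + 26) = arctan(3.7/26) = 8.10°
∠(j3.7 + 44) = arctan(3.7/44) = 4.81°
∠(j3.7 + 2010) = arctan(3.7/2010) = 0.11°
∠G(j3.7) = 0.24° − (8.39° + 8.10° + 4.81° + 0.11°) = -21.16°

-21 deg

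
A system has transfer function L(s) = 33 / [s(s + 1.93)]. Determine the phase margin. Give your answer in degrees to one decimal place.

19.1°

Gain crossover: |L(jω)| = 1 at ω ≈ 5.58 rad/sec.
∠L(j5.58) = −90° − arctan(5.58/1.93) ≈ -160.94°
PM = 180° + (-160.94°) = 19.06°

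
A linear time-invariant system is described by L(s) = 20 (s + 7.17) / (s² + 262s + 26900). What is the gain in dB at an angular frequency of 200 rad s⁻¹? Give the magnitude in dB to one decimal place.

|j200 + 7.17| = √(200² + 7.17²) = 200.1
|(j200)² + 262(j200) + 26900| = |-13100 + j52400| = 5.401e+04
|L(j200)| = 20 × 200.1 / 5.401e+04 = 0.074104
20 log₁₀(0.074104) = -22.60 dB

-22.6 dB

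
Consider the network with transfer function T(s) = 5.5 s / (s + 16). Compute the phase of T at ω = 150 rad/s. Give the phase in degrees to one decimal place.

6.1°

∠(j150) = 90.00°
∠(j150 + 16) = arctan(150/16) = 83.91°
∠T(j150) = 90.00° − 83.91° = 6.09°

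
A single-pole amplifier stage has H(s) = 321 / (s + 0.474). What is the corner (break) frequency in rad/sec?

0.474 rad/sec

The single real pole at s = −0.474 gives a corner at ω = 0.474 rad/sec.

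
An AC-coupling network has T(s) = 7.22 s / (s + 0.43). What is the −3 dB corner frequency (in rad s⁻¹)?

0.43 rad s⁻¹

For a single-pole high-pass, the −3 dB point is at the pole: ω = 0.43 rad s⁻¹.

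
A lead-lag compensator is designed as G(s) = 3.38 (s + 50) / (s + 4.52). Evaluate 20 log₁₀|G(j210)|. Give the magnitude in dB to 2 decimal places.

10.82 dB

|j210 + 50| = √(210² + 50²) = 215.9
|j210 + 4.52| = √(210² + 4.52²) = 210
|G(j210)| = 3.38 × 215.9 / 210 = 3.4737
20 log₁₀(3.4737) = 10.816 dB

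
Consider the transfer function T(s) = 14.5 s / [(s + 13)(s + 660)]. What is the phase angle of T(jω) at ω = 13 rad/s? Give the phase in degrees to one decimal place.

43.9°

∠(j13) = 90.00°
∠(j13 + 13) = arctan(13/13) = 45.00°
∠(j13 + 660) = arctan(13/660) = 1.13°
∠T(j13) = 90.00° − (45.00° + 1.13°) = 43.87°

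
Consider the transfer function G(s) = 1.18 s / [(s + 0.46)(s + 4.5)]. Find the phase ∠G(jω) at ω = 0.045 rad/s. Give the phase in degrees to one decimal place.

83.8°

∠(j0.045) = 90.00°
∠(j0.045 + 0.46) = arctan(0.045/0.46) = 5.59°
∠(j0.045 + 4.5) = arctan(0.045/4.5) = 0.57°
∠G(j0.045) = 90.00° − (5.59° + 0.57°) = 83.84°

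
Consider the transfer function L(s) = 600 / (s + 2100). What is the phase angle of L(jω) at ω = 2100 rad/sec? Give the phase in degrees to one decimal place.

-45.0°

∠(j2100 + 2100) = arctan(2100/2100) = 45.00°
∠L(j2100) = −45.00° = -45.00°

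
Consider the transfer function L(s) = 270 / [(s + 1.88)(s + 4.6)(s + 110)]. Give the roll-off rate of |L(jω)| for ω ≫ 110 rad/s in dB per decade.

-60 dB/decade

With 0 zeros and 3 poles, the high-frequency asymptotic slope is 20 × (0 − 3) = -60 dB/decade.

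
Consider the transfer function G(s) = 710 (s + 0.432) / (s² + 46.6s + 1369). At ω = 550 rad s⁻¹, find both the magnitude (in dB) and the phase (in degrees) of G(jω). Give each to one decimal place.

|G| = 2.2 dB, ∠G = -85.2°

|j550 + 0.432| = √(550² + 0.432²) = 550
|(j550)² + 46.6(j550) + 1369| = |-3.0113e+05 + j25630| = 3.022e+05
|G(j550)| = 710 × 550 / 3.022e+05 = 1.2921
20 log₁₀(1.2921) = 2.23 dB
∠(j550 + 0.432) = arctan(550/0.432) = 89.95°
∠[(j550)² + 46.6(j550) + 1369] = ∠[-3.0113e+05 + j25630] = 175.14°
∠G(j550) = 89.95° − 175.14° = -85.18°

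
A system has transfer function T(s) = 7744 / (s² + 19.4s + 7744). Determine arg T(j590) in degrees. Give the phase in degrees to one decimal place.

∠[(j590)² + 19.4(j590) + 7744] = ∠[-3.4036e+05 + j11446] = 178.07°
∠T(j590) = −178.07° = -178.07°

-178.1°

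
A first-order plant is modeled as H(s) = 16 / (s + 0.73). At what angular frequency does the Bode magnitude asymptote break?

0.73 rad s⁻¹

The single real pole at s = −0.73 gives a corner at ω = 0.73 rad s⁻¹.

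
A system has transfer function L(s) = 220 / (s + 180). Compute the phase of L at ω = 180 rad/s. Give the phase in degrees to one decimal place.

∠(j180 + 180) = arctan(180/180) = 45.00°
∠L(j180) = −45.00° = -45.00°

-45.0°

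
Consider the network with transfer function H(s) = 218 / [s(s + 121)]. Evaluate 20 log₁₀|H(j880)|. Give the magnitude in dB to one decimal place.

-71.1 dB

|j880 + 121| = √(880² + 121²) = 888.3
|j880| = 880
|H(j880)| = 218 / (888.3 × 880) = 0.00027888
20 log₁₀(0.00027888) = -71.09 dB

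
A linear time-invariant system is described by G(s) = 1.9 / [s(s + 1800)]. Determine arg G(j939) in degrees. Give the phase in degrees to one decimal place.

∠(j939 + 1800) = arctan(939/1800) = 27.55°
∠(j939) = 90.00°
∠G(j939) = − (27.55° + 90.00°) = -117.55°

-117.5 deg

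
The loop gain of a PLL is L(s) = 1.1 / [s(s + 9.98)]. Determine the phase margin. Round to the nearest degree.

Gain crossover: |L(jω)| = 1 at ω ≈ 0.11 rad s⁻¹.
∠L(j0.11) = −90° − arctan(0.11/9.98) ≈ -90.63°
PM = 180° + (-90.63°) = 89.37°

89°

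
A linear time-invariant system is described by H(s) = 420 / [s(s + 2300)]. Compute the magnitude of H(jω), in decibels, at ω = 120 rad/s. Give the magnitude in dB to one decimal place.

|j120 + 2300| = √(120² + 2300²) = 2303
|j120| = 120
|H(j120)| = 420 / (2303 × 120) = 0.0015197
20 log₁₀(0.0015197) = -56.37 dB

-56.4 dB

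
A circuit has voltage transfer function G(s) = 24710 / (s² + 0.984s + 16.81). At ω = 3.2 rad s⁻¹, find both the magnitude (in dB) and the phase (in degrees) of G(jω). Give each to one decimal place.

|(j3.2)² + 0.984(j3.2) + 16.81| = |6.57 + j3.1488| = 7.286
|G(j3.2)| = 24710 / 7.286 = 3391.6
20 log₁₀(3391.6) = 70.61 dB
∠[(j3.2)² + 0.984(j3.2) + 16.81] = ∠[6.57 + j3.1488] = 25.61°
∠G(j3.2) = −25.61° = -25.61°

|G| = 70.6 dB, ∠G = -25.6 deg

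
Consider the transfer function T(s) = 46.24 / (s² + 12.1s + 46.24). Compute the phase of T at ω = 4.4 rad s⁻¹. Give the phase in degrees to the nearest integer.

-63 deg

∠[(j4.4)² + 12.1(j4.4) + 46.24] = ∠[26.88 + j53.24] = 63.21°
∠T(j4.4) = −63.21° = -63.21°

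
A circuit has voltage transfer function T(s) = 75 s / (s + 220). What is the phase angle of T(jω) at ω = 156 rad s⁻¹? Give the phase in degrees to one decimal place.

54.7 deg

∠(j156) = 90.00°
∠(j156 + 220) = arctan(156/220) = 35.34°
∠T(j156) = 90.00° − 35.34° = 54.66°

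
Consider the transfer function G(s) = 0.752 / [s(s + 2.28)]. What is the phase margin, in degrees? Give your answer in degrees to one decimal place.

81.9°

Gain crossover: |G(jω)| = 1 at ω ≈ 0.326 rad/s.
∠G(j0.326) = −90° − arctan(0.326/2.28) ≈ -98.15°
PM = 180° + (-98.15°) = 81.85°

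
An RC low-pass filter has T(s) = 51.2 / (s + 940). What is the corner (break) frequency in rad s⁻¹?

940 rad s⁻¹

The single real pole at s = −940 gives a corner at ω = 940 rad s⁻¹.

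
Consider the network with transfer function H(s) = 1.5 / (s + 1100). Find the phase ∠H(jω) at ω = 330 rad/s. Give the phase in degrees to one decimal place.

∠(j330 + 1100) = arctan(330/1100) = 16.70°
∠H(j330) = −16.70° = -16.70°

-16.7°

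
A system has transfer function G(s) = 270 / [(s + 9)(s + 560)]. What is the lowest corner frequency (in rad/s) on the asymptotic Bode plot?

Break frequencies occur at each pole and zero magnitude: 9 rad/s, 560 rad/s.
The lowest is 9 rad/s.

9 rad/s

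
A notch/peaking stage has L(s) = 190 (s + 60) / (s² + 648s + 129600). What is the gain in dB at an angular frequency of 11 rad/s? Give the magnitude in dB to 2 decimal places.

|j11 + 60| = √(11² + 60²) = 61
|(j11)² + 648(j11) + 129600| = |1.2948e+05 + j7128| = 1.297e+05
|L(j11)| = 190 × 61 / 1.297e+05 = 0.089377
20 log₁₀(0.089377) = -20.975 dB

-20.98 dB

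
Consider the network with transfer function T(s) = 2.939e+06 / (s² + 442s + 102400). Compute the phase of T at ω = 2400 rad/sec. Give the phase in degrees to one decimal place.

∠[(j2400)² + 442(j2400) + 102400] = ∠[-5.6576e+06 + j1.0608e+06] = 169.38°
∠T(j2400) = −169.38° = -169.38°

-169.4 deg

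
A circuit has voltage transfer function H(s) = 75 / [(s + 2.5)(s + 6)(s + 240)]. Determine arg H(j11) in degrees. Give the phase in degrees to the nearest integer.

∠(j11 + 2.5) = arctan(11/2.5) = 77.20°
∠(j11 + 6) = arctan(11/6) = 61.39°
∠(j11 + 240) = arctan(11/240) = 2.62°
∠H(j11) = − (77.20° + 61.39° + 2.62°) = -141.21°

-141°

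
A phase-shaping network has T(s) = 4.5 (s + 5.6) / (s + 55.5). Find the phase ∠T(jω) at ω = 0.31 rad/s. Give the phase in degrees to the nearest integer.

∠(j0.31 + 5.6) = arctan(0.31/5.6) = 3.17°
∠(j0.31 + 55.5) = arctan(0.31/55.5) = 0.32°
∠T(j0.31) = 3.17° − 0.32° = 2.85°

3 deg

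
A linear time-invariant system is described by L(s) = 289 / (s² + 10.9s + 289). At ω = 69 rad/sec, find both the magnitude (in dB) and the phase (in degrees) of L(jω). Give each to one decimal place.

|(j69)² + 10.9(j69) + 289| = |-4472 + j752.1| = 4535
|L(j69)| = 289 / 4535 = 0.063729
20 log₁₀(0.063729) = -23.91 dB
∠[(j69)² + 10.9(j69) + 289] = ∠[-4472 + j752.1] = 170.45°
∠L(j69) = −170.45° = -170.45°

|L| = -23.9 dB, ∠L = -170.5 deg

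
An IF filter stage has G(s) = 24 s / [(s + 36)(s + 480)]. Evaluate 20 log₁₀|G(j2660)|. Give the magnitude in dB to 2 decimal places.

|j2660| = 2660
|j2660 + 36| = √(2660² + 36²) = 2660
|j2660 + 480| = √(2660² + 480²) = 2703
|G(j2660)| = 24 × 2660 / (2660 × 2703) = 0.0088783
20 log₁₀(0.0088783) = -41.033 dB

-41.03 dB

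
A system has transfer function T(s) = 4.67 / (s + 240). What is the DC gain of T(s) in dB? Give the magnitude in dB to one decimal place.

-34.2 dB

T(0) = 4.67 / 240 = 0.019458
20 log₁₀(0.019458) = -34.22 dB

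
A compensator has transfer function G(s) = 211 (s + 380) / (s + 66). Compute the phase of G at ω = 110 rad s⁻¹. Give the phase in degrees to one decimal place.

∠(j110 + 380) = arctan(110/380) = 16.14°
∠(j110 + 66) = arctan(110/66) = 59.04°
∠G(j110) = 16.14° − 59.04° = -42.89°

-42.9 deg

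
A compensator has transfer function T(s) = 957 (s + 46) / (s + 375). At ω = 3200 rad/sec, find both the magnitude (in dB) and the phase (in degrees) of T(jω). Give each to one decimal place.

|j3200 + 46| = √(3200² + 46²) = 3200
|j3200 + 375| = √(3200² + 375²) = 3222
|T(j3200)| = 957 × 3200 / 3222 = 950.59
20 log₁₀(950.59) = 59.56 dB
∠(j3200 + 46) = arctan(3200/46) = 89.18°
∠(j3200 + 375) = arctan(3200/375) = 83.32°
∠T(j3200) = 89.18° − 83.32° = 5.86°

|T| = 59.6 dB, ∠T = 5.9°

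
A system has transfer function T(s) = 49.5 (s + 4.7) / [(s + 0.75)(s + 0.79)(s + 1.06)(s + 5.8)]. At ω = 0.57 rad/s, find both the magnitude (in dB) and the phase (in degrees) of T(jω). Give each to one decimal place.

|j0.57 + 4.7| = √(0.57² + 4.7²) = 4.734
|j0.57 + 0.75| = √(0.57² + 0.75²) = 0.942
|j0.57 + 0.79| = √(0.57² + 0.79²) = 0.9742
|j0.57 + 1.06| = √(0.57² + 1.06²) = 1.204
|j0.57 + 5.8| = √(0.57² + 5.8²) = 5.828
|T(j0.57)| = 49.5 × 4.734 / (0.942 × 0.9742 × 1.204 × 5.828) = 36.409
20 log₁₀(36.409) = 31.22 dB
∠(j0.57 + 4.7) = arctan(0.57/4.7) = 6.91°
∠(j0.57 + 0.75) = arctan(0.57/0.75) = 37.23°
∠(j0.57 + 0.79) = arctan(0.57/0.79) = 35.81°
∠(j0.57 + 1.06) = arctan(0.57/1.06) = 28.27°
∠(j0.57 + 5.8) = arctan(0.57/5.8) = 5.61°
∠T(j0.57) = 6.91° − (37.23° + 35.81° + 28.27° + 5.61°) = -100.01°

|T| = 31.2 dB, ∠T = -100.0°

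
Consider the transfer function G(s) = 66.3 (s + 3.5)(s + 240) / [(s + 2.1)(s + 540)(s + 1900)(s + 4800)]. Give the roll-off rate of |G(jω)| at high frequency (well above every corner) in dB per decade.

With 2 zeros and 4 poles, the high-frequency asymptotic slope is 20 × (2 − 4) = -40 dB/decade.

-40 dB/decade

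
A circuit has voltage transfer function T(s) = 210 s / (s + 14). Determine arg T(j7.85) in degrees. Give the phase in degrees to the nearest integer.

61 deg

∠(j7.85) = 90.00°
∠(j7.85 + 14) = arctan(7.85/14) = 29.28°
∠T(j7.85) = 90.00° − 29.28° = 60.72°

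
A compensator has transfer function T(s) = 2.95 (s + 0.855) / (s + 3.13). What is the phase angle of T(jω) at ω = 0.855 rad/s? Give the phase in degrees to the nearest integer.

30°

∠(j0.855 + 0.855) = arctan(0.855/0.855) = 45.00°
∠(j0.855 + 3.13) = arctan(0.855/3.13) = 15.28°
∠T(j0.855) = 45.00° − 15.28° = 29.72°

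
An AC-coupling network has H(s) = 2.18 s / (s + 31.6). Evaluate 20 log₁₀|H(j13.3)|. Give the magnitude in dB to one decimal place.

-1.5 dB

|j13.3| = 13.3
|j13.3 + 31.6| = √(13.3² + 31.6²) = 34.28
|H(j13.3)| = 2.18 × 13.3 / 34.28 = 0.84568
20 log₁₀(0.84568) = -1.46 dB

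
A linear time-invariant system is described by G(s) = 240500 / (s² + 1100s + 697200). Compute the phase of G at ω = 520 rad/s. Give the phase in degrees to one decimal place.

-53.3°

∠[(j520)² + 1100(j520) + 697200] = ∠[4.268e+05 + j5.72e+05] = 53.27°
∠G(j520) = −53.27° = -53.27°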